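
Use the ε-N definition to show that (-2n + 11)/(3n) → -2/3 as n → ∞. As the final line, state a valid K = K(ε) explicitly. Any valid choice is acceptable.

Let ε > 0 be given. For n ≥ 1, |(-2n + 11)/(3n) + 2/3| = |33|/(3(3n)) = 33/(3(3n)).
Since 3n ≥ 3n for n ≥ 1, this is ≤ 33/(3·3n) = (11/3)/n.
So |(-2n + 11)/(3n) + 2/3| < ε whenever n > (11/3)/ε.
Take K = (11/3)/ε. If n > K then |(-2n + 11)/(3n) + 2/3| ≤ (11/3)/n < ε.

K = (11/3)/ε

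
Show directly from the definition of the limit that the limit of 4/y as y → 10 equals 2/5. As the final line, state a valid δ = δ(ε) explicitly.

δ = min(5, (25/2)ε)

Suppose ε > 0. We seek δ > 0 such that 0 < |y − 10| < δ implies |4/y − (2/5)| < ε.
|4/y − (2/5)| = 4·|10 − y|/(10·|y|) = 4|y − 10|/(10|y|).
Require δ ≤ 5 so that |y| > 10 − 5 = 5, hence 10|y| > 50.
Then |4/y − (2/5)| < 4|y − 10|/50, which is < ε when |y − 10| < (25/2)ε.
Take δ = min(5, (25/2)ε). Then 0 < |y − 10| < δ gives both |y − 10| < 5 and |y − 10| < (25/2)ε, so |4/y − (2/5)| < ε.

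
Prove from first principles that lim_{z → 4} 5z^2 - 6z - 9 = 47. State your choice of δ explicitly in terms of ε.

δ = min(1, ε/39)

Suppose ε > 0. We want δ > 0 such that 0 < |z − 4| < δ implies |(5z^2 - 6z - 9) − 47| < ε.
(5z^2 - 6z - 9) − 47 = 5z^2 - 6z - 56 = (z − 4)(5z + 14).
So |(5z^2 - 6z - 9) − 47| = |z − 4|·|5z + 14|.
Require δ ≤ 1. Then |z − 4| < 1 gives |z| < 5, and by the triangle inequality |5z + 14| ≤ 5·5 + 14 = 39.
Hence |(5z^2 - 6z - 9) − 47| ≤ 39|z − 4| < ε provided |z − 4| < ε/39.
Take δ = min(1, ε/39). Then 0 < |z − 4| < δ gives both |z − 4| < 1 and |z − 4| < ε/39, so |(5z^2 - 6z - 9) − 47| < ε.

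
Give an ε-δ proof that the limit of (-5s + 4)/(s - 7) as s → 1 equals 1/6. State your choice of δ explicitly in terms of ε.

δ = min(3, (18/31)ε)

Fix ε > 0. We want δ > 0 with 0 < |s − 1| < δ ⇒ |(-5s + 4)/(s - 7) − (1/6)| < ε.
Combining over a common denominator, (-5s + 4)/(s - 7) − (1/6) = [(-5s + 4)·(-6) − (-1)·(s - 7)] / [(-6)·(s - 7)] = 31(s − 1) / ((-6)(s - 7)).
So |(-5s + 4)/(s - 7) − (1/6)| = 31|s − 1| / (6·|s − 7|).
Restrict δ ≤ 3. Then |s − 1| < 3 gives |s − 7| = |(s − 1) + (-6)| ≥ 6 − 3 = 3.
Hence |(-5s + 4)/(s - 7) − (1/6)| < 31|s − 1|/(6·3) = (31/18)|s − 1|, which is < ε once |s − 1| < (18/31)ε.
Take δ = min(3, (18/31)ε). Then 0 < |s − 1| < δ forces both bounds, so |(-5s + 4)/(s - 7) − (1/6)| < ε.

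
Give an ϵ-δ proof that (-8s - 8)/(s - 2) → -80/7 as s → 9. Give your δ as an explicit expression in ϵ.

δ = min(7/2, (49/48)ϵ)

Let ϵ > 0. We want δ > 0 with 0 < |s − 9| < δ ⇒ |(-8s - 8)/(s - 2) + 80/7| < ϵ.
Combining over a common denominator, (-8s - 8)/(s - 2) + 80/7 = [(-8s - 8)·7 − (-80)·(s - 2)] / [7·(s - 2)] = 24(s − 9) / (7(s - 2)).
So |(-8s - 8)/(s - 2) + 80/7| = 24|s − 9| / (7·|s − 2|).
Require δ ≤ 7/2, so |s − 2| ≥ |7| − |s − 9| > 7 − 7/2 = 7/2.
Hence |(-8s - 8)/(s - 2) + 80/7| < 24|s − 9|/(7·(7/2)) = (48/49)|s − 9|, which is < ϵ once |s − 9| < (49/48)ϵ.
Take δ = min(7/2, (49/48)ϵ). Then 0 < |s − 9| < δ forces both bounds, so |(-8s - 8)/(s - 2) + 80/7| < ϵ.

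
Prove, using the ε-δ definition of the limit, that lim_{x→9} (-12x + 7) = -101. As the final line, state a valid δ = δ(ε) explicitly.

δ = ε/12

Let ε > 0 be given. We need δ > 0 so that 0 < |x − 9| < δ implies |(-12x + 7) + 101| < ε.
Since (-12x + 7) + 101 = -12(x − 9), we have |(-12x + 7) + 101| = 12|x − 9|.
So 12|x − 9| < ε exactly when |x − 9| < ε/12.
Take δ = ε/12. If 0 < |x − 9| < δ then |(-12x + 7) + 101| = 12|x − 9| < 12·(ε/12) = ε.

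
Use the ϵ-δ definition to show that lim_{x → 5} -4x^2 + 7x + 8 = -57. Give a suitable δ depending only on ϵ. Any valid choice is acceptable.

δ = min(1, ϵ/37)

Let ϵ > 0. We want δ > 0 such that 0 < |x − 5| < δ implies |(-4x^2 + 7x + 8) + 57| < ϵ.
(-4x^2 + 7x + 8) + 57 = -4x^2 + 7x + 65 = (x − 5)(-4x - 13).
So |(-4x^2 + 7x + 8) + 57| = |x − 5|·|-4x - 13|.
Require δ ≤ 1. Then |x − 5| < 1 gives |x| < 6, and by the triangle inequality |-4x - 13| ≤ 4·6 + 13 = 37.
Hence |(-4x^2 + 7x + 8) + 57| ≤ 37|x − 5| < ϵ provided |x − 5| < ϵ/37.
Choosing δ = min(1, ϵ/37) ensures both conditions, hence |(-4x^2 + 7x + 8) + 57| < ϵ.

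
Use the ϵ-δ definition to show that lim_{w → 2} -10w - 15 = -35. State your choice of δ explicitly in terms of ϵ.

Let ϵ > 0. We need δ > 0 so that 0 < |w − 2| < δ implies |(-10w - 15) + 35| < ϵ.
Since (-10w - 15) + 35 = -10(w − 2), we have |(-10w - 15) + 35| = 10|w − 2|.
Thus it suffices that |w − 2| < ϵ/10.
Take δ = ϵ/10. If 0 < |w − 2| < δ then |(-10w - 15) + 35| = 10|w − 2| < 10·(ϵ/10) = ϵ.

δ = ϵ/10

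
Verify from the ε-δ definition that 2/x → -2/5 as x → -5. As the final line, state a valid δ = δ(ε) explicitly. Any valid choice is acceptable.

Fix ε > 0. We seek δ > 0 such that 0 < |x + 5| < δ implies |2/x + 2/5| < ε.
|2/x + 2/5| = 2·|-5 − x|/(5·|x|) = 2|x + 5|/(5|x|).
Require δ ≤ 5/2 so that |x| > 5 − 5/2 = 5/2, hence 5|x| > 25/2.
Then |2/x + 2/5| < 2|x + 5|/(25/2), which is < ε when |x + 5| < (25/4)ε.
Take δ = min(5/2, (25/4)ε). Then 0 < |x + 5| < δ gives both |x + 5| < 5/2 and |x + 5| < (25/4)ε, so |2/x + 2/5| < ε.

δ = min(5/2, (25/4)ε)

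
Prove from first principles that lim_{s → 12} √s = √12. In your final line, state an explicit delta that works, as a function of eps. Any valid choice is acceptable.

Suppose eps > 0. We want delta > 0 such that 0 < |s − 12| < delta implies |√s − √12| < eps.
Rationalise: √s − √12 = (s − 12)/(√s + √12), so |√s − √12| = |s − 12|/(√s + √12).
Restrict delta ≤ 12 so that |s − 12| < 12 forces s > 0, and then √s + √12 > √12.
Hence |√s − √12| < |s − 12|/√12, which is < eps once |s − 12| < √12·eps.
Take delta = min(12, √12·eps). If 0 < |s − 12| < delta then s > 0 and |√s − √12| < |s − 12|/√12 < eps.

delta = min(12, √12·eps)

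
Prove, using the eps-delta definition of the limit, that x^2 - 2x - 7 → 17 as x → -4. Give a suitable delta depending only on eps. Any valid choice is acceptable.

Let eps > 0 be given. We want delta > 0 such that 0 < |x + 4| < delta implies |(x^2 - 2x - 7) − 17| < eps.
(x^2 - 2x - 7) − 17 = x^2 - 2x - 24 = (x + 4)(x - 6).
So |(x^2 - 2x - 7) − 17| = |x + 4|·|x - 6|.
Assume first that |x + 4| < 1, so |x| < 5. Then |x - 6| ≤ 5 + 6 = 11.
Hence |(x^2 - 2x - 7) − 17| ≤ 11|x + 4| < eps provided |x + 4| < eps/11.
Take delta = min(1, eps/11). Then 0 < |x + 4| < delta gives both |x + 4| < 1 and |x + 4| < eps/11, so |(x^2 - 2x - 7) − 17| < eps.

delta = min(1, eps/11)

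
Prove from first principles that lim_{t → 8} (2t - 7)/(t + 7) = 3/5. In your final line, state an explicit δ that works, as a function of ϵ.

δ = min(15/2, (75/14)ϵ)

Let ϵ > 0 be given. We want δ > 0 with 0 < |t − 8| < δ ⇒ |(2t - 7)/(t + 7) − (3/5)| < ϵ.
Combining over a common denominator, (2t - 7)/(t + 7) − (3/5) = [(2t - 7)·15 − 9·(t + 7)] / [15·(t + 7)] = 21(t − 8) / (15(t + 7)).
So |(2t - 7)/(t + 7) − (3/5)| = 21|t − 8| / (15·|t + 7|).
Require δ ≤ 15/2, so |t + 7| ≥ |15| − |t − 8| > 15 − 15/2 = 15/2.
Hence |(2t - 7)/(t + 7) − (3/5)| < 21|t − 8|/(15·(15/2)) = (14/75)|t − 8|, which is < ϵ once |t − 8| < (75/14)ϵ.
Take δ = min(15/2, (75/14)ϵ). Then 0 < |t − 8| < δ forces both bounds, so |(2t - 7)/(t + 7) − (3/5)| < ϵ.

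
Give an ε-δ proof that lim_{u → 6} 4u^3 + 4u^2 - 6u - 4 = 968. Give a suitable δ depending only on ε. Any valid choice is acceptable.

Let ε > 0. We want δ > 0 such that 0 < |u − 6| < δ implies |(4u^3 + 4u^2 - 6u - 4) − 968| < ε.
(4u^3 + 4u^2 - 6u - 4) − 968 = 4u^3 + 4u^2 - 6u - 972 = (u − 6)(4u^2 + 28u + 162).
So |(4u^3 + 4u^2 - 6u - 4) − 968| = |u − 6|·|4u^2 + 28u + 162|.
Assume first that |u − 6| < 1, so |u| < 7. Then |4u^2 + 28u + 162| ≤ 4·7^2 + 28·7 + 162 = 554.
Hence |(4u^3 + 4u^2 - 6u - 4) − 968| ≤ 554|u − 6| < ε provided |u − 6| < ε/554.
Take δ = min(1, ε/554). Then 0 < |u − 6| < δ gives both |u − 6| < 1 and |u − 6| < ε/554, so |(4u^3 + 4u^2 - 6u - 4) − 968| < ε.

δ = min(1, ε/554)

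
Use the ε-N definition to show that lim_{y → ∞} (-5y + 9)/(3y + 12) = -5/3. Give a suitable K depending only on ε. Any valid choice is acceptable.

Fix ε > 0. We seek K > 0 such that y > K implies |(-5y + 9)/(3y + 12) + 5/3| < ε.
(-5y + 9)/(3y + 12) + 5/3 = (3(-5y + 9) − (-5)(3y + 12)) / (3(3y + 12)) = 87/(3(3y + 12)).
For y > 0 we have 3y + 12 > 3y, so |(-5y + 9)/(3y + 12) + 5/3| = 87/(3(3y + 12)) < 87/(3·3y) = (29/3)/y.
Thus |(-5y + 9)/(3y + 12) + 5/3| < ε whenever y > (29/3)/ε.
Take K = (29/3)/ε. If y > K then |(-5y + 9)/(3y + 12) + 5/3| < (29/3)/y < ε.

K = (29/3)/ε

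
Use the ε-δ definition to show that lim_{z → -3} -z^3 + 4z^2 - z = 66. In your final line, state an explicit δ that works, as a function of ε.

δ = min(1, ε/66)

Let ε > 0. We want δ > 0 such that 0 < |z + 3| < δ implies |(-z^3 + 4z^2 - z) − 66| < ε.
(-z^3 + 4z^2 - z) − 66 = -z^3 + 4z^2 - z - 66 = (z + 3)(-z^2 + 7z - 22).
So |(-z^3 + 4z^2 - z) − 66| = |z + 3|·|-z^2 + 7z - 22|.
Assume first that |z + 3| < 1, so |z| < 4. Then |-z^2 + 7z - 22| ≤ 4^2 + 7·4 + 22 = 66.
Hence |(-z^3 + 4z^2 - z) − 66| ≤ 66|z + 3| < ε provided |z + 3| < ε/66.
Choosing δ = min(1, ε/66) ensures both conditions, hence |(-z^3 + 4z^2 - z) − 66| < ε.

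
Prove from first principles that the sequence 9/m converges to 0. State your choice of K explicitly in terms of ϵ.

Fix ϵ > 0. For m ≥ 1, |9/m − 0| = 9/(m) ≤ 9/m.
We need 9/m < ϵ, i.e. m > 9/ϵ.
Take K = 9/ϵ. If m > K then |9/m| ≤ 9/m < ϵ.

K = 9/ϵ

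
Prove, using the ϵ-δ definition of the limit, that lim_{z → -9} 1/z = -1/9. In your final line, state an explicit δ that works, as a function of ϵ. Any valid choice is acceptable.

Let ϵ > 0 be given. We seek δ > 0 such that 0 < |z + 9| < δ implies |1/z + 1/9| < ϵ.
|1/z + 1/9| = |-9 − z|/(9·|z|) = |z + 9|/(9|z|).
Require δ ≤ 9/2 so that |z| > 9 − 9/2 = 9/2, hence 9|z| > 81/2.
Then |1/z + 1/9| < |z + 9|/(81/2), which is < ϵ when |z + 9| < (81/2)ϵ.
Take δ = min(9/2, (81/2)ϵ). Then 0 < |z + 9| < δ gives both |z + 9| < 9/2 and |z + 9| < (81/2)ϵ, so |1/z + 1/9| < ϵ.

δ = min(9/2, (81/2)ϵ)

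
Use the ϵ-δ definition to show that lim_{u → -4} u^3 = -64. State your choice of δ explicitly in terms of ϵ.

δ = min(1, ϵ/61)

Suppose ϵ > 0. We seek δ > 0 with 0 < |u + 4| < δ ⇒ |u^3 + 64| < ϵ.
Factor: u^3 + 64 = (u + 4)(u^2 - 4u + 16), so |u^3 + 64| = |u + 4|·|u^2 - 4u + 16|.
Impose δ ≤ 1 so that |u| < 5; then |u^2 - 4u + 16| ≤ 61.
Hence |u^3 + 64| ≤ 61|u + 4|, which is < ϵ once |u + 4| < ϵ/61.
Take δ = min(1, ϵ/61). If 0 < |u + 4| < δ then both bounds hold and |u^3 + 64| ≤ 61|u + 4| < 61·(ϵ/61) = ϵ.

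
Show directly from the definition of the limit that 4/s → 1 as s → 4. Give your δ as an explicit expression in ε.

δ = min(2, 2ε)

Suppose ε > 0. We seek δ > 0 such that 0 < |s − 4| < δ implies |4/s − 1| < ε.
|4/s − 1| = 4·|4 − s|/(4·|s|) = 4|s − 4|/(4|s|).
Require δ ≤ 2 so that |s| > 4 − 2 = 2, hence 4|s| > 8.
Then |4/s − 1| < 4|s − 4|/8, which is < ε when |s − 4| < 2ε.
Take δ = min(2, 2ε). Then 0 < |s − 4| < δ gives both |s − 4| < 2 and |s − 4| < 2ε, so |4/s − 1| < ε.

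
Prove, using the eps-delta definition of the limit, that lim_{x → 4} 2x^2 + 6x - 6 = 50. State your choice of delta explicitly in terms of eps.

delta = min(1, eps/24)

Let eps > 0 be given. We want delta > 0 such that 0 < |x − 4| < delta implies |(2x^2 + 6x - 6) − 50| < eps.
(2x^2 + 6x - 6) − 50 = 2x^2 + 6x - 56 = (x − 4)(2x + 14).
So |(2x^2 + 6x - 6) − 50| = |x − 4|·|2x + 14|.
Require delta ≤ 1. Then |x − 4| < 1 gives |x| < 5, and by the triangle inequality |2x + 14| ≤ 2·5 + 14 = 24.
Hence |(2x^2 + 6x - 6) − 50| ≤ 24|x − 4| < eps provided |x − 4| < eps/24.
Take delta = min(1, eps/24). Then 0 < |x − 4| < delta gives both |x − 4| < 1 and |x − 4| < eps/24, so |(2x^2 + 6x - 6) − 50| < eps.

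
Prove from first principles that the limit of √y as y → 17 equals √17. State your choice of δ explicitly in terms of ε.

δ = min(17, √17·ε)

Let ε > 0. We want δ > 0 such that 0 < |y − 17| < δ implies |√y − √17| < ε.
Rationalise: √y − √17 = (y − 17)/(√y + √17), so |√y − √17| = |y − 17|/(√y + √17).
Restrict δ ≤ 17 so that |y − 17| < 17 forces y > 0, and then √y + √17 > √17.
Hence |√y − √17| < |y − 17|/√17, which is < ε once |y − 17| < √17·ε.
Take δ = min(17, √17·ε). If 0 < |y − 17| < δ then y > 0 and |√y − √17| < |y − 17|/√17 < ε.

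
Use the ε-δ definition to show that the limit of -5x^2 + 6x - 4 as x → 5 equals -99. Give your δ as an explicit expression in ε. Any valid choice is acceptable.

δ = min(1, ε/49)

Let ε > 0 be given. We want δ > 0 such that 0 < |x − 5| < δ implies |(-5x^2 + 6x - 4) + 99| < ε.
(-5x^2 + 6x - 4) + 99 = -5x^2 + 6x + 95 = (x − 5)(-5x - 19).
So |(-5x^2 + 6x - 4) + 99| = |x − 5|·|-5x - 19|.
Require δ ≤ 1. Then |x − 5| < 1 gives |x| < 6, and by the triangle inequality |-5x - 19| ≤ 5·6 + 19 = 49.
Hence |(-5x^2 + 6x - 4) + 99| ≤ 49|x − 5| < ε provided |x − 5| < ε/49.
Take δ = min(1, ε/49). Then 0 < |x − 5| < δ gives both |x − 5| < 1 and |x − 5| < ε/49, so |(-5x^2 + 6x - 4) + 99| < ε.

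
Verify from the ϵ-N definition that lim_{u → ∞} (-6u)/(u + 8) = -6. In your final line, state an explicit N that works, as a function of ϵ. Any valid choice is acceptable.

Suppose ϵ > 0. We seek N > 0 such that u > N implies |(-6u)/(u + 8) + 6| < ϵ.
(-6u)/(u + 8) + 6 = ((-6u) − (-6)(u + 8)) / ((u + 8)) = 48/((u + 8)).
For u > 0 we have u + 8 > u, so |(-6u)/(u + 8) + 6| = 48/((u + 8)) < 48/(u) = 48/u.
Thus |(-6u)/(u + 8) + 6| < ϵ whenever u > 48/ϵ.
Take N = 48/ϵ. If u > N then |(-6u)/(u + 8) + 6| < 48/u < ϵ.

N = 48/ϵ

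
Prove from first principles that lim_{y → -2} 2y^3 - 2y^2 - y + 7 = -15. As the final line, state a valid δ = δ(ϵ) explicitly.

Fix ϵ > 0. We want δ > 0 such that 0 < |y + 2| < δ implies |(2y^3 - 2y^2 - y + 7) + 15| < ϵ.
(2y^3 - 2y^2 - y + 7) + 15 = 2y^3 - 2y^2 - y + 22 = (y + 2)(2y^2 - 6y + 11).
So |(2y^3 - 2y^2 - y + 7) + 15| = |y + 2|·|2y^2 - 6y + 11|.
Assume first that |y + 2| < 2, so |y| < 4. Then |2y^2 - 6y + 11| ≤ 2·4^2 + 6·4 + 11 = 67.
Hence |(2y^3 - 2y^2 - y + 7) + 15| ≤ 67|y + 2| < ϵ provided |y + 2| < ϵ/67.
Take δ = min(2, ϵ/67). Then 0 < |y + 2| < δ gives both |y + 2| < 2 and |y + 2| < ϵ/67, so |(2y^3 - 2y^2 - y + 7) + 15| < ϵ.

δ = min(2, ϵ/67)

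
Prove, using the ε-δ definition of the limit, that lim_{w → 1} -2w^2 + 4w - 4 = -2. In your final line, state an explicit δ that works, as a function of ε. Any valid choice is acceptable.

δ = min(1, ε/6)

Suppose ε > 0. We want δ > 0 such that 0 < |w − 1| < δ implies |(-2w^2 + 4w - 4) + 2| < ε.
(-2w^2 + 4w - 4) + 2 = -2w^2 + 4w - 2 = (w − 1)(-2w + 2).
So |(-2w^2 + 4w - 4) + 2| = |w − 1|·|-2w + 2|.
Require δ ≤ 1. Then |w − 1| < 1 gives |w| < 2, and by the triangle inequality |-2w + 2| ≤ 2·2 + 2 = 6.
Hence |(-2w^2 + 4w - 4) + 2| ≤ 6|w − 1| < ε provided |w − 1| < ε/6.
Take δ = min(1, ε/6). Then 0 < |w − 1| < δ gives both |w − 1| < 1 and |w − 1| < ε/6, so |(-2w^2 + 4w - 4) + 2| < ε.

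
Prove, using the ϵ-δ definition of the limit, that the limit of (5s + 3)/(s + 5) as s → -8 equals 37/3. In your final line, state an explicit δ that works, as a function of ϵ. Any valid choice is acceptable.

δ = min(3/2, (9/44)ϵ)

Let ϵ > 0. We want δ > 0 with 0 < |s + 8| < δ ⇒ |(5s + 3)/(s + 5) − (37/3)| < ϵ.
Combining over a common denominator, (5s + 3)/(s + 5) − (37/3) = [(5s + 3)·(-3) − (-37)·(s + 5)] / [(-3)·(s + 5)] = 22(s + 8) / ((-3)(s + 5)).
So |(5s + 3)/(s + 5) − (37/3)| = 22|s + 8| / (3·|s + 5|).
Restrict δ ≤ 3/2. Then |s + 8| < 3/2 gives |s + 5| = |(s + 8) + (-3)| ≥ 3 − 3/2 = 3/2.
Hence |(5s + 3)/(s + 5) − (37/3)| < 22|s + 8|/(3·(3/2)) = (44/9)|s + 8|, which is < ϵ once |s + 8| < (9/44)ϵ.
Take δ = min(3/2, (9/44)ϵ). Then 0 < |s + 8| < δ forces both bounds, so |(5s + 3)/(s + 5) − (37/3)| < ϵ.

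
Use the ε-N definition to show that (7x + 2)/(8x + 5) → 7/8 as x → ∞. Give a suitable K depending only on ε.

Fix ε > 0. We seek K > 0 such that x > K implies |(7x + 2)/(8x + 5) − (7/8)| < ε.
(7x + 2)/(8x + 5) − (7/8) = (8(7x + 2) − 7(8x + 5)) / (8(8x + 5)) = -19/(8(8x + 5)).
For x > 0 we have 8x + 5 > 8x, so |(7x + 2)/(8x + 5) − (7/8)| = 19/(8(8x + 5)) < 19/(8·8x) = (19/64)/x.
Thus |(7x + 2)/(8x + 5) − (7/8)| < ε whenever x > (19/64)/ε.
Take K = (19/64)/ε. If x > K then |(7x + 2)/(8x + 5) − (7/8)| < (19/64)/x < ε.

K = (19/64)/ε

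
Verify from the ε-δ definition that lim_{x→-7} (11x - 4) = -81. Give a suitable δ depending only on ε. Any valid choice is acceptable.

δ = ε/11

Suppose ε > 0. We need δ > 0 so that 0 < |x + 7| < δ implies |(11x - 4) + 81| < ε.
|(11x - 4) + 81| = |11x + 77| = 11|x + 7|.
Thus it suffices that |x + 7| < ε/11.
Choosing δ = ε/11 gives |(11x - 4) + 81| = 11|x + 7| < ε whenever |x + 7| < δ.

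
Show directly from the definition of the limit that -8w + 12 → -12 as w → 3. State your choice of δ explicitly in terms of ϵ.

Let ϵ > 0 be given. We need δ > 0 so that 0 < |w − 3| < δ implies |(-8w + 12) + 12| < ϵ.
Since (-8w + 12) + 12 = -8(w − 3), we have |(-8w + 12) + 12| = 8|w − 3|.
Thus it suffices that |w − 3| < ϵ/8.
Choosing δ = ϵ/8 gives |(-8w + 12) + 12| = 8|w − 3| < ϵ whenever |w − 3| < δ.

δ = ϵ/8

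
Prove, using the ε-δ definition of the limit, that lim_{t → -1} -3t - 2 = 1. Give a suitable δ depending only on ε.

δ = ε/3

Let ε > 0. We need δ > 0 so that 0 < |t + 1| < δ implies |(-3t - 2) − 1| < ε.
Since (-3t - 2) − 1 = -3(t + 1), we have |(-3t - 2) − 1| = 3|t + 1|.
Thus it suffices that |t + 1| < ε/3.
Choosing δ = ε/3 gives |(-3t - 2) − 1| = 3|t + 1| < ε whenever |t + 1| < δ.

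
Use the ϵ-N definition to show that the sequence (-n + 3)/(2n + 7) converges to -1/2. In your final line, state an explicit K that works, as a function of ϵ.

Suppose ϵ > 0. For n ≥ 1, |(-n + 3)/(2n + 7) + 1/2| = |13|/(2(2n + 7)) = 13/(2(2n + 7)).
Since 2n + 7 ≥ 2n for n ≥ 1, this is ≤ 13/(2·2n) = (13/4)/n.
So |(-n + 3)/(2n + 7) + 1/2| < ϵ whenever n > (13/4)/ϵ.
Take K = (13/4)/ϵ. If n > K then |(-n + 3)/(2n + 7) + 1/2| ≤ (13/4)/n < ϵ.

K = (13/4)/ϵ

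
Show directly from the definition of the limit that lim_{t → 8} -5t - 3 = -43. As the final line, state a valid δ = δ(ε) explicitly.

δ = ε/5

Fix ε > 0. We need δ > 0 so that 0 < |t − 8| < δ implies |(-5t - 3) + 43| < ε.
|(-5t - 3) + 43| = |-5t + 40| = 5|t − 8|.
Thus it suffices that |t − 8| < ε/5.
Take δ = ε/5. If 0 < |t − 8| < δ then |(-5t - 3) + 43| = 5|t − 8| < 5·(ε/5) = ε.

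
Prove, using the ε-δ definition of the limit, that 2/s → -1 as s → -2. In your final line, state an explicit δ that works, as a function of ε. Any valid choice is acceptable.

Suppose ε > 0. We seek δ > 0 such that 0 < |s + 2| < δ implies |2/s + 1| < ε.
|2/s + 1| = 2·|-2 − s|/(2·|s|) = 2|s + 2|/(2|s|).
Require δ ≤ 1 so that |s| > 2 − 1 = 1, hence 2|s| > 2.
Then |2/s + 1| < 2|s + 2|/2, which is < ε when |s + 2| < ε.
Take δ = min(1, ε). Then 0 < |s + 2| < δ gives both |s + 2| < 1 and |s + 2| < ε, so |2/s + 1| < ε.

δ = min(1, ε)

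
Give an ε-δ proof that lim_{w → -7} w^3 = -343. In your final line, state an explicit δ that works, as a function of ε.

Let ε > 0. We seek δ > 0 with 0 < |w + 7| < δ ⇒ |w^3 + 343| < ε.
Factor: w^3 + 343 = (w + 7)(w^2 - 7w + 49), so |w^3 + 343| = |w + 7|·|w^2 - 7w + 49|.
Impose δ ≤ 1 so that |w| < 8; then |w^2 - 7w + 49| ≤ 169.
Hence |w^3 + 343| ≤ 169|w + 7|, which is < ε once |w + 7| < ε/169.
Take δ = min(1, ε/169). If 0 < |w + 7| < δ then both bounds hold and |w^3 + 343| ≤ 169|w + 7| < 169·(ε/169) = ε.

δ = min(1, ε/169)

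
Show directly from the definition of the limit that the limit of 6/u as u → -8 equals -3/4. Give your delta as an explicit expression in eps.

delta = min(4, (16/3)eps)

Fix eps > 0. We seek delta > 0 such that 0 < |u + 8| < delta implies |6/u + 3/4| < eps.
|6/u + 3/4| = 6·|-8 − u|/(8·|u|) = 6|u + 8|/(8|u|).
Require delta ≤ 4 so that |u| > 8 − 4 = 4, hence 8|u| > 32.
Then |6/u + 3/4| < 6|u + 8|/32, which is < eps when |u + 8| < (16/3)eps.
Take delta = min(4, (16/3)eps). Then 0 < |u + 8| < delta gives both |u + 8| < 4 and |u + 8| < (16/3)eps, so |6/u + 3/4| < eps.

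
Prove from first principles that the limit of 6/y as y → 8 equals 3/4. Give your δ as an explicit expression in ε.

δ = min(4, (16/3)ε)

Suppose ε > 0. We seek δ > 0 such that 0 < |y − 8| < δ implies |6/y − (3/4)| < ε.
|6/y − (3/4)| = 6·|8 − y|/(8·|y|) = 6|y − 8|/(8|y|).
Require δ ≤ 4 so that |y| > 8 − 4 = 4, hence 8|y| > 32.
Then |6/y − (3/4)| < 6|y − 8|/32, which is < ε when |y − 8| < (16/3)ε.
Take δ = min(4, (16/3)ε). Then 0 < |y − 8| < δ gives both |y − 8| < 4 and |y − 8| < (16/3)ε, so |6/y − (3/4)| < ε.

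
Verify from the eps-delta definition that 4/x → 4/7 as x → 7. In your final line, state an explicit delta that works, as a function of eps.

Suppose eps > 0. We seek delta > 0 such that 0 < |x − 7| < delta implies |4/x − (4/7)| < eps.
|4/x − (4/7)| = 4·|7 − x|/(7·|x|) = 4|x − 7|/(7|x|).
Require delta ≤ 7/2 so that |x| > 7 − 7/2 = 7/2, hence 7|x| > 49/2.
Then |4/x − (4/7)| < 4|x − 7|/(49/2), which is < eps when |x − 7| < (49/8)eps.
Take delta = min(7/2, (49/8)eps). Then 0 < |x − 7| < delta gives both |x − 7| < 7/2 and |x − 7| < (49/8)eps, so |4/x − (4/7)| < eps.

delta = min(7/2, (49/8)eps)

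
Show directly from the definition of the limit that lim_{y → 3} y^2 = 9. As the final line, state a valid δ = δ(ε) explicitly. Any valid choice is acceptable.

δ = min(2, ε/8)

Fix ε > 0. We seek δ > 0 with 0 < |y − 3| < δ ⇒ |y^2 − 9| < ε.
Factor: y^2 − 9 = (y − 3)(y + 3), so |y^2 − 9| = |y − 3|·|y + 3|.
Restrict δ ≤ 2. Then |y − 3| < 2 gives |y| < 5, so by the triangle inequality |y + 3| ≤ 5 + 3 = 8.
Hence |y^2 − 9| ≤ 8|y − 3|, which is < ε once |y − 3| < ε/8.
Take δ = min(2, ε/8). If 0 < |y − 3| < δ then both bounds hold and |y^2 − 9| ≤ 8|y − 3| < 8·(ε/8) = ε.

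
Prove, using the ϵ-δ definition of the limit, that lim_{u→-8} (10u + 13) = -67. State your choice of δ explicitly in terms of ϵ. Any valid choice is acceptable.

Let ϵ > 0 be given. We need δ > 0 so that 0 < |u + 8| < δ implies |(10u + 13) + 67| < ϵ.
|(10u + 13) + 67| = |10u + 80| = 10|u + 8|.
So 10|u + 8| < ϵ exactly when |u + 8| < ϵ/10.
Choosing δ = ϵ/10 gives |(10u + 13) + 67| = 10|u + 8| < ϵ whenever |u + 8| < δ.

δ = ϵ/10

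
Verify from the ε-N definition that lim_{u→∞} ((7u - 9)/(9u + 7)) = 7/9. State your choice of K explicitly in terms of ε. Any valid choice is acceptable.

Suppose ε > 0. We seek K > 0 such that u > K implies |(7u - 9)/(9u + 7) − (7/9)| < ε.
(7u - 9)/(9u + 7) − (7/9) = (9(7u - 9) − 7(9u + 7)) / (9(9u + 7)) = -130/(9(9u + 7)).
For u > 0 we have 9u + 7 > 9u, so |(7u - 9)/(9u + 7) − (7/9)| = 130/(9(9u + 7)) < 130/(9·9u) = (130/81)/u.
Thus |(7u - 9)/(9u + 7) − (7/9)| < ε whenever u > (130/81)/ε.
Take K = (130/81)/ε. If u > K then |(7u - 9)/(9u + 7) − (7/9)| < (130/81)/u < ε.

K = (130/81)/ε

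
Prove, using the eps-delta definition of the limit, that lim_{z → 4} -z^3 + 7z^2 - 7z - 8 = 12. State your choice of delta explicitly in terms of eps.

Fix eps > 0. We want delta > 0 such that 0 < |z − 4| < delta implies |(-z^3 + 7z^2 - 7z - 8) − 12| < eps.
(-z^3 + 7z^2 - 7z - 8) − 12 = -z^3 + 7z^2 - 7z - 20 = (z − 4)(-z^2 + 3z + 5).
So |(-z^3 + 7z^2 - 7z - 8) − 12| = |z − 4|·|-z^2 + 3z + 5|.
Require delta ≤ 1. Then |z − 4| < 1 gives |z| < 5, and by the triangle inequality |-z^2 + 3z + 5| ≤ 5^2 + 3·5 + 5 = 45.
Hence |(-z^3 + 7z^2 - 7z - 8) − 12| ≤ 45|z − 4| < eps provided |z − 4| < eps/45.
Choosing delta = min(1, eps/45) ensures both conditions, hence |(-z^3 + 7z^2 - 7z - 8) − 12| < eps.

delta = min(1, eps/45)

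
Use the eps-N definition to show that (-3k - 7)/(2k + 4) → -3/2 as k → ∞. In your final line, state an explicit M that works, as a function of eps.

Let eps > 0 be given. For k ≥ 1, |(-3k - 7)/(2k + 4) + 3/2| = |-2|/(2(2k + 4)) = 2/(2(2k + 4)).
Since 2k + 4 ≥ 2k for k ≥ 1, this is ≤ 2/(2·2k) = (1/2)/k.
So |(-3k - 7)/(2k + 4) + 3/2| < eps whenever k > (1/2)/eps.
Take M = (1/2)/eps. If k > M then |(-3k - 7)/(2k + 4) + 3/2| ≤ (1/2)/k < eps.

M = (1/2)/eps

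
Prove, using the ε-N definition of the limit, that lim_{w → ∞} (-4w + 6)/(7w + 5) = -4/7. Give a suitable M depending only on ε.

M = (62/49)/ε

Let ε > 0. We seek M > 0 such that w > M implies |(-4w + 6)/(7w + 5) + 4/7| < ε.
(-4w + 6)/(7w + 5) + 4/7 = (7(-4w + 6) − (-4)(7w + 5)) / (7(7w + 5)) = 62/(7(7w + 5)).
For w > 0 we have 7w + 5 > 7w, so |(-4w + 6)/(7w + 5) + 4/7| = 62/(7(7w + 5)) < 62/(7·7w) = (62/49)/w.
Thus |(-4w + 6)/(7w + 5) + 4/7| < ε whenever w > (62/49)/ε.
Take M = (62/49)/ε. If w > M then |(-4w + 6)/(7w + 5) + 4/7| < (62/49)/w < ε.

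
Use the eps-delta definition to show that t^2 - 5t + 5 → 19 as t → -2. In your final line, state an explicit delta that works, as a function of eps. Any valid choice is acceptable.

Fix eps > 0. We want delta > 0 such that 0 < |t + 2| < delta implies |(t^2 - 5t + 5) − 19| < eps.
(t^2 - 5t + 5) − 19 = t^2 - 5t - 14 = (t + 2)(t - 7).
So |(t^2 - 5t + 5) − 19| = |t + 2|·|t - 7|.
Require delta ≤ 1. Then |t + 2| < 1 gives |t| < 3, and by the triangle inequality |t - 7| ≤ 3 + 7 = 10.
Hence |(t^2 - 5t + 5) − 19| ≤ 10|t + 2| < eps provided |t + 2| < eps/10.
Take delta = min(1, eps/10). Then 0 < |t + 2| < delta gives both |t + 2| < 1 and |t + 2| < eps/10, so |(t^2 - 5t + 5) − 19| < eps.

delta = min(1, eps/10)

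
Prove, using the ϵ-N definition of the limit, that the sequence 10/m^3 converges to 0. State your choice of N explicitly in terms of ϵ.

N = (10/ϵ)^{1/3}

Suppose ϵ > 0. For m ≥ 1, |10/m^3 − 0| = 10/m^3.
10/m^3 < ϵ ⇔ m^3 > 10/ϵ ⇔ m > (10/ϵ)^{1/3}.
Take N = (10/ϵ)^{1/3}. Then m > N implies 10/m^3 < ϵ.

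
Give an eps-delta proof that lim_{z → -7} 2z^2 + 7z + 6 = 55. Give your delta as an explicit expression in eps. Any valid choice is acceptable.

delta = min(1, eps/23)

Fix eps > 0. We want delta > 0 such that 0 < |z + 7| < delta implies |(2z^2 + 7z + 6) − 55| < eps.
(2z^2 + 7z + 6) − 55 = 2z^2 + 7z - 49 = (z + 7)(2z - 7).
So |(2z^2 + 7z + 6) − 55| = |z + 7|·|2z - 7|.
Require delta ≤ 1. Then |z + 7| < 1 gives |z| < 8, and by the triangle inequality |2z - 7| ≤ 2·8 + 7 = 23.
Hence |(2z^2 + 7z + 6) − 55| ≤ 23|z + 7| < eps provided |z + 7| < eps/23.
Take delta = min(1, eps/23). Then 0 < |z + 7| < delta gives both |z + 7| < 1 and |z + 7| < eps/23, so |(2z^2 + 7z + 6) − 55| < eps.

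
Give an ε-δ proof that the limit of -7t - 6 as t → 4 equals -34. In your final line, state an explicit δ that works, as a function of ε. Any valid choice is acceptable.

Let ε > 0. We need δ > 0 so that 0 < |t − 4| < δ implies |(-7t - 6) + 34| < ε.
Since (-7t - 6) + 34 = -7(t − 4), we have |(-7t - 6) + 34| = 7|t − 4|.
So 7|t − 4| < ε exactly when |t − 4| < ε/7.
Choosing δ = ε/7 gives |(-7t - 6) + 34| = 7|t − 4| < ε whenever |t − 4| < δ.

δ = ε/7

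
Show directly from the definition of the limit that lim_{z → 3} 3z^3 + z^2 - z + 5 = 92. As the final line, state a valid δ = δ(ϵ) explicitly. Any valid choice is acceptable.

δ = min(1, ϵ/117)

Let ϵ > 0 be given. We want δ > 0 such that 0 < |z − 3| < δ implies |(3z^3 + z^2 - z + 5) − 92| < ϵ.
(3z^3 + z^2 - z + 5) − 92 = 3z^3 + z^2 - z - 87 = (z − 3)(3z^2 + 10z + 29).
So |(3z^3 + z^2 - z + 5) − 92| = |z − 3|·|3z^2 + 10z + 29|.
Require δ ≤ 1. Then |z − 3| < 1 gives |z| < 4, and by the triangle inequality |3z^2 + 10z + 29| ≤ 3·4^2 + 10·4 + 29 = 117.
Hence |(3z^3 + z^2 - z + 5) − 92| ≤ 117|z − 3| < ϵ provided |z − 3| < ϵ/117.
Take δ = min(1, ϵ/117). Then 0 < |z − 3| < δ gives both |z − 3| < 1 and |z − 3| < ϵ/117, so |(3z^3 + z^2 - z + 5) − 92| < ϵ.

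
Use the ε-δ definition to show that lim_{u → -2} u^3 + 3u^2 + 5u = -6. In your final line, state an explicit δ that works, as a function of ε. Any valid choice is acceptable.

δ = min(2, ε/23)

Let ε > 0 be given. We want δ > 0 such that 0 < |u + 2| < δ implies |(u^3 + 3u^2 + 5u) + 6| < ε.
(u^3 + 3u^2 + 5u) + 6 = u^3 + 3u^2 + 5u + 6 = (u + 2)(u^2 + u + 3).
So |(u^3 + 3u^2 + 5u) + 6| = |u + 2|·|u^2 + u + 3|.
Require δ ≤ 2. Then |u + 2| < 2 gives |u| < 4, and by the triangle inequality |u^2 + u + 3| ≤ 4^2 + 4 + 3 = 23.
Hence |(u^3 + 3u^2 + 5u) + 6| ≤ 23|u + 2| < ε provided |u + 2| < ε/23.
Take δ = min(2, ε/23). Then 0 < |u + 2| < δ gives both |u + 2| < 2 and |u + 2| < ε/23, so |(u^3 + 3u^2 + 5u) + 6| < ε.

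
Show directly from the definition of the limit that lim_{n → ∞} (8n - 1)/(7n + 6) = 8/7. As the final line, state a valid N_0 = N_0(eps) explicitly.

Let eps > 0. For n ≥ 1, |(8n - 1)/(7n + 6) − (8/7)| = |-55|/(7(7n + 6)) = 55/(7(7n + 6)).
Since 7n + 6 ≥ 7n for n ≥ 1, this is ≤ 55/(7·7n) = (55/49)/n.
So |(8n - 1)/(7n + 6) − (8/7)| < eps whenever n > (55/49)/eps.
Take N_0 = (55/49)/eps. If n > N_0 then |(8n - 1)/(7n + 6) − (8/7)| ≤ (55/49)/n < eps.

N_0 = (55/49)/eps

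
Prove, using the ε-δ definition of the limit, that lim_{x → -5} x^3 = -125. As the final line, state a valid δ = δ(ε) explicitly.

Fix ε > 0. We seek δ > 0 with 0 < |x + 5| < δ ⇒ |x^3 + 125| < ε.
Factor: x^3 + 125 = (x + 5)(x^2 - 5x + 25), so |x^3 + 125| = |x + 5|·|x^2 - 5x + 25|.
Impose δ ≤ 2 so that |x| < 7; then |x^2 - 5x + 25| ≤ 109.
Hence |x^3 + 125| ≤ 109|x + 5|, which is < ε once |x + 5| < ε/109.
Take δ = min(2, ε/109). If 0 < |x + 5| < δ then both bounds hold and |x^3 + 125| ≤ 109|x + 5| < 109·(ε/109) = ε.

δ = min(2, ε/109)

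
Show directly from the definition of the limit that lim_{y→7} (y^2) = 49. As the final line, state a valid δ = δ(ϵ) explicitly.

δ = min(1, ϵ/15)

Suppose ϵ > 0. We seek δ > 0 with 0 < |y − 7| < δ ⇒ |y^2 − 49| < ϵ.
Factor: y^2 − 49 = (y − 7)(y + 7), so |y^2 − 49| = |y − 7|·|y + 7|.
Impose δ ≤ 1 so that |y| < 8; then |y + 7| ≤ 15.
Hence |y^2 − 49| ≤ 15|y − 7|, which is < ϵ once |y − 7| < ϵ/15.
Take δ = min(1, ϵ/15). If 0 < |y − 7| < δ then both bounds hold and |y^2 − 49| ≤ 15|y − 7| < 15·(ϵ/15) = ϵ.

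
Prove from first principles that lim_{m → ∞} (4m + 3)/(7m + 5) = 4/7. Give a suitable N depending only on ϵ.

N = (1/49)/ϵ

Let ϵ > 0. For m ≥ 1, |(4m + 3)/(7m + 5) − (4/7)| = |1|/(7(7m + 5)) = 1/(7(7m + 5)).
Since 7m + 5 ≥ 7m for m ≥ 1, this is ≤ 1/(7·7m) = (1/49)/m.
So |(4m + 3)/(7m + 5) − (4/7)| < ϵ whenever m > (1/49)/ϵ.
Take N = (1/49)/ϵ. If m > N then |(4m + 3)/(7m + 5) − (4/7)| ≤ (1/49)/m < ϵ.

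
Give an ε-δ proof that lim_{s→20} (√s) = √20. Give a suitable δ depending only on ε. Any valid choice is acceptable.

Let ε > 0. We want δ > 0 such that 0 < |s − 20| < δ implies |√s − √20| < ε.
Rationalise: √s − √20 = (s − 20)/(√s + √20), so |√s − √20| = |s − 20|/(√s + √20).
Restrict δ ≤ 20 so that |s − 20| < 20 forces s > 0, and then √s + √20 > √20.
Hence |√s − √20| < |s − 20|/√20, which is < ε once |s − 20| < √20·ε.
Take δ = min(20, √20·ε). If 0 < |s − 20| < δ then s > 0 and |√s − √20| < |s − 20|/√20 < ε.

δ = min(20, √20·ε)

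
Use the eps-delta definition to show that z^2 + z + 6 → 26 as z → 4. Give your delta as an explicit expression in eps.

delta = min(1, eps/10)

Suppose eps > 0. We want delta > 0 such that 0 < |z − 4| < delta implies |(z^2 + z + 6) − 26| < eps.
(z^2 + z + 6) − 26 = z^2 + z - 20 = (z − 4)(z + 5).
So |(z^2 + z + 6) − 26| = |z − 4|·|z + 5|.
Assume first that |z − 4| < 1, so |z| < 5. Then |z + 5| ≤ 5 + 5 = 10.
Hence |(z^2 + z + 6) − 26| ≤ 10|z − 4| < eps provided |z − 4| < eps/10.
Take delta = min(1, eps/10). Then 0 < |z − 4| < delta gives both |z − 4| < 1 and |z − 4| < eps/10, so |(z^2 + z + 6) − 26| < eps.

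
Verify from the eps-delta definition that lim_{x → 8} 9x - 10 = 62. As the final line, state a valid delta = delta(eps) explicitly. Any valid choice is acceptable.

delta = eps/9

Suppose eps > 0. We need delta > 0 so that 0 < |x − 8| < delta implies |(9x - 10) − 62| < eps.
Since (9x - 10) − 62 = 9(x − 8), we have |(9x - 10) − 62| = 9|x − 8|.
Thus it suffices that |x − 8| < eps/9.
Choosing delta = eps/9 gives |(9x - 10) − 62| = 9|x − 8| < eps whenever |x − 8| < delta.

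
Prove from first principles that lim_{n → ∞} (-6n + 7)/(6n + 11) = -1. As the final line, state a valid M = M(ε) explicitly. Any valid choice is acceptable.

M = 3/ε

Let ε > 0 be given. For n ≥ 1, |(-6n + 7)/(6n + 11) + 1| = |108|/(6(6n + 11)) = 108/(6(6n + 11)).
Since 6n + 11 ≥ 6n for n ≥ 1, this is ≤ 108/(6·6n) = 3/n.
So |(-6n + 7)/(6n + 11) + 1| < ε whenever n > 3/ε.
Take M = 3/ε. If n > M then |(-6n + 7)/(6n + 11) + 1| ≤ 3/n < ε.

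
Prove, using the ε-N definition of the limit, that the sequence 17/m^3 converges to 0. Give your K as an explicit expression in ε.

K = (17/ε)^{1/3}

Let ε > 0. For m ≥ 1, |17/m^3 − 0| = 17/m^3.
17/m^3 < ε ⇔ m^3 > 17/ε ⇔ m > (17/ε)^{1/3}.
Take K = (17/ε)^{1/3}. Then m > K implies 17/m^3 < ε.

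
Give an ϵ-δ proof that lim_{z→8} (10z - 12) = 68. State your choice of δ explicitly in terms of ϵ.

δ = ϵ/10

Let ϵ > 0. We need δ > 0 so that 0 < |z − 8| < δ implies |(10z - 12) − 68| < ϵ.
Since (10z - 12) − 68 = 10(z − 8), we have |(10z - 12) − 68| = 10|z − 8|.
Thus it suffices that |z − 8| < ϵ/10.
Choosing δ = ϵ/10 gives |(10z - 12) − 68| = 10|z − 8| < ϵ whenever |z − 8| < δ.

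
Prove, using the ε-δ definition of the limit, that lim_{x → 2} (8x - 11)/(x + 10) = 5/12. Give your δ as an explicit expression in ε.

Suppose ε > 0. We want δ > 0 with 0 < |x − 2| < δ ⇒ |(8x - 11)/(x + 10) − (5/12)| < ε.
Combining over a common denominator, (8x - 11)/(x + 10) − (5/12) = [(8x - 11)·12 − 5·(x + 10)] / [12·(x + 10)] = 91(x − 2) / (12(x + 10)).
So |(8x - 11)/(x + 10) − (5/12)| = 91|x − 2| / (12·|x + 10|).
Require δ ≤ 6, so |x + 10| ≥ |12| − |x − 2| > 12 − 6 = 6.
Hence |(8x - 11)/(x + 10) − (5/12)| < 91|x − 2|/(12·6) = (91/72)|x − 2|, which is < ε once |x − 2| < (72/91)ε.
Take δ = min(6, (72/91)ε). Then 0 < |x − 2| < δ forces both bounds, so |(8x - 11)/(x + 10) − (5/12)| < ε.

δ = min(6, (72/91)ε)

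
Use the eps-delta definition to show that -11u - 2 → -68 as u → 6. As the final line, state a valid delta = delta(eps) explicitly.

delta = eps/11

Fix eps > 0. We need delta > 0 so that 0 < |u − 6| < delta implies |(-11u - 2) + 68| < eps.
|(-11u - 2) + 68| = |-11u + 66| = 11|u − 6|.
So 11|u − 6| < eps exactly when |u − 6| < eps/11.
Take delta = eps/11. If 0 < |u − 6| < delta then |(-11u - 2) + 68| = 11|u − 6| < 11·(eps/11) = eps.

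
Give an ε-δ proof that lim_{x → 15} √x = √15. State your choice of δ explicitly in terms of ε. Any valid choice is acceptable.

Suppose ε > 0. We want δ > 0 such that 0 < |x − 15| < δ implies |√x − √15| < ε.
Multiplying by the conjugate, |√x − √15| = |x − 15|/(√x + √15).
Restrict δ ≤ 15 so that |x − 15| < 15 forces x > 0, and then √x + √15 > √15.
Hence |√x − √15| < |x − 15|/√15, which is < ε once |x − 15| < √15·ε.
Take δ = min(15, √15·ε). If 0 < |x − 15| < δ then x > 0 and |√x − √15| < |x − 15|/√15 < ε.

δ = min(15, √15·ε)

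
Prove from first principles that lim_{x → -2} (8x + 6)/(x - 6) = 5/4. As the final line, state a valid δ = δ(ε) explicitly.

δ = min(4, (16/27)ε)

Suppose ε > 0. We want δ > 0 with 0 < |x + 2| < δ ⇒ |(8x + 6)/(x - 6) − (5/4)| < ε.
Combining over a common denominator, (8x + 6)/(x - 6) − (5/4) = [(8x + 6)·(-8) − (-10)·(x - 6)] / [(-8)·(x - 6)] = -54(x + 2) / ((-8)(x - 6)).
So |(8x + 6)/(x - 6) − (5/4)| = 54|x + 2| / (8·|x − 6|).
Restrict δ ≤ 4. Then |x + 2| < 4 gives |x − 6| = |(x + 2) + (-8)| ≥ 8 − 4 = 4.
Hence |(8x + 6)/(x - 6) − (5/4)| < 54|x + 2|/(8·4) = (27/16)|x + 2|, which is < ε once |x + 2| < (16/27)ε.
Take δ = min(4, (16/27)ε). Then 0 < |x + 2| < δ forces both bounds, so |(8x + 6)/(x - 6) − (5/4)| < ε.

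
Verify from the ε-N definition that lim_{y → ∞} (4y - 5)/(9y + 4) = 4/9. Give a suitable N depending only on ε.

N = (61/81)/ε

Fix ε > 0. We seek N > 0 such that y > N implies |(4y - 5)/(9y + 4) − (4/9)| < ε.
(4y - 5)/(9y + 4) − (4/9) = (9(4y - 5) − 4(9y + 4)) / (9(9y + 4)) = -61/(9(9y + 4)).
For y > 0 we have 9y + 4 > 9y, so |(4y - 5)/(9y + 4) − (4/9)| = 61/(9(9y + 4)) < 61/(9·9y) = (61/81)/y.
Thus |(4y - 5)/(9y + 4) − (4/9)| < ε whenever y > (61/81)/ε.
Take N = (61/81)/ε. If y > N then |(4y - 5)/(9y + 4) − (4/9)| < (61/81)/y < ε.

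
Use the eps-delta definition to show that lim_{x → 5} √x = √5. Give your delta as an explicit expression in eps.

Fix eps > 0. We want delta > 0 such that 0 < |x − 5| < delta implies |√x − √5| < eps.
Rationalise: √x − √5 = (x − 5)/(√x + √5), so |√x − √5| = |x − 5|/(√x + √5).
Restrict delta ≤ 5 so that |x − 5| < 5 forces x > 0, and then √x + √5 > √5.
Hence |√x − √5| < |x − 5|/√5, which is < eps once |x − 5| < √5·eps.
Take delta = min(5, √5·eps). If 0 < |x − 5| < delta then x > 0 and |√x − √5| < |x − 5|/√5 < eps.

delta = min(5, √5·eps)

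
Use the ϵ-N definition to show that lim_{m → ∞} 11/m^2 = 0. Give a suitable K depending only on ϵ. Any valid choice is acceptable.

Suppose ϵ > 0. For m ≥ 1, |11/m^2 − 0| = 11/m^2.
11/m^2 < ϵ ⇔ m^2 > 11/ϵ ⇔ m > (11/ϵ)^{1/2}.
Take K = (11/ϵ)^{1/2}. Then m > K implies 11/m^2 < ϵ.

K = (11/ϵ)^{1/2}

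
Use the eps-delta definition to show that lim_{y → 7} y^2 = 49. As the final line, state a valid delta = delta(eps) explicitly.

Let eps > 0 be given. We seek delta > 0 with 0 < |y − 7| < delta ⇒ |y^2 − 49| < eps.
Factor: y^2 − 49 = (y − 7)(y + 7), so |y^2 − 49| = |y − 7|·|y + 7|.
Impose delta ≤ 2 so that |y| < 9; then |y + 7| ≤ 16.
Hence |y^2 − 49| ≤ 16|y − 7|, which is < eps once |y − 7| < eps/16.
Take delta = min(2, eps/16). If 0 < |y − 7| < delta then both bounds hold and |y^2 − 49| ≤ 16|y − 7| < 16·(eps/16) = eps.

delta = min(2, eps/16)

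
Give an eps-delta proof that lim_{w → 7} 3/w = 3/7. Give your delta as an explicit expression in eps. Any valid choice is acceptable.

Suppose eps > 0. We seek delta > 0 such that 0 < |w − 7| < delta implies |3/w − (3/7)| < eps.
|3/w − (3/7)| = 3·|7 − w|/(7·|w|) = 3|w − 7|/(7|w|).
Require delta ≤ 7/2 so that |w| > 7 − 7/2 = 7/2, hence 7|w| > 49/2.
Then |3/w − (3/7)| < 3|w − 7|/(49/2), which is < eps when |w − 7| < (49/6)eps.
Take delta = min(7/2, (49/6)eps). Then 0 < |w − 7| < delta gives both |w − 7| < 7/2 and |w − 7| < (49/6)eps, so |3/w − (3/7)| < eps.

delta = min(7/2, (49/6)eps)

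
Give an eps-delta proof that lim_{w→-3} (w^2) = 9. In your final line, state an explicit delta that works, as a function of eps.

Let eps > 0. We seek delta > 0 with 0 < |w + 3| < delta ⇒ |w^2 − 9| < eps.
Factor: w^2 − 9 = (w + 3)(w - 3), so |w^2 − 9| = |w + 3|·|w - 3|.
Impose delta ≤ 1 so that |w| < 4; then |w - 3| ≤ 7.
Hence |w^2 − 9| ≤ 7|w + 3|, which is < eps once |w + 3| < eps/7.
Take delta = min(1, eps/7). If 0 < |w + 3| < delta then both bounds hold and |w^2 − 9| ≤ 7|w + 3| < 7·(eps/7) = eps.

delta = min(1, eps/7)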